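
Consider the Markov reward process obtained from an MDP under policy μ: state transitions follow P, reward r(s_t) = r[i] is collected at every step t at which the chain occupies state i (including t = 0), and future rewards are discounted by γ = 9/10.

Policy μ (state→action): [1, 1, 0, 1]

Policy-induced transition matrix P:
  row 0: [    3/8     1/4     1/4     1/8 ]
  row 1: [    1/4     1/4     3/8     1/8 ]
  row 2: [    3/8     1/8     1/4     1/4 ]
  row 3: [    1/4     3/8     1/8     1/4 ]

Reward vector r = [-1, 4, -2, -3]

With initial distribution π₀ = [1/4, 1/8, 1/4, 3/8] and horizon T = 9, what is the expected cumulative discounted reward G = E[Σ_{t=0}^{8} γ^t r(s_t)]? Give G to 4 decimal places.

t=0: π = [0.2500, 0.1250, 0.2500, 0.3750], E[r] = -1.3750, γ^t·E[r] = -1.375000, running G = -1.375000
t=1: π = [0.3125, 0.2656, 0.2188, 0.2031], E[r] = -0.2969, γ^t·E[r] = -0.267188, running G = -1.642188
t=2: π = [0.3164, 0.2480, 0.2578, 0.1777], E[r] = -0.3730, γ^t·E[r] = -0.302168, running G = -1.944355
t=3: π = [0.3218, 0.2400, 0.2588, 0.1794], E[r] = -0.4177, γ^t·E[r] = -0.304521, running G = -2.248877
t=4: π = [0.3226, 0.2401, 0.2576, 0.1798], E[r] = -0.4167, γ^t·E[r] = -0.273408, running G = -2.522285
t=5: π = [0.3225, 0.2403, 0.2575, 0.1797], E[r] = -0.4155, γ^t·E[r] = -0.245344, running G = -2.767630
t=6: π = [0.3225, 0.2403, 0.2576, 0.1797], E[r] = -0.4155, γ^t·E[r] = -0.220838, running G = -2.988468
t=7: π = [0.3225, 0.2403, 0.2576, 0.1797], E[r] = -0.4156, γ^t·E[r] = -0.198774, running G = -3.187242
t=8: π = [0.3225, 0.2403, 0.2576, 0.1797], E[r] = -0.4156, γ^t·E[r] = -0.178896, running G = -3.366138

G = -3.3661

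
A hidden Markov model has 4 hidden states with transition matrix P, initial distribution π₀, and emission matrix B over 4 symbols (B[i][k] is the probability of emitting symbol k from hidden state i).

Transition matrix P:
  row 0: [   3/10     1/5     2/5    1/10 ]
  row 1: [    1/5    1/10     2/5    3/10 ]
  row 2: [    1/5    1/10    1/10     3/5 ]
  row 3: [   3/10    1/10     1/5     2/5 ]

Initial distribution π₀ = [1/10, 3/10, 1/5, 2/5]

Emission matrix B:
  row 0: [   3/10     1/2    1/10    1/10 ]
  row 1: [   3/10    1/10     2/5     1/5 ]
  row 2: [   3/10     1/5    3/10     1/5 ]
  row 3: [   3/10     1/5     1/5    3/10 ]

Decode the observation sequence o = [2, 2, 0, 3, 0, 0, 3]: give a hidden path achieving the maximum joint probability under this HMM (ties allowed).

t=0: δ = [1.000e-02, 1.200e-01, 6.000e-02, 8.000e-02]  (obs o_0=2)
t=1: δ = [2.400e-03, 4.800e-03, 1.440e-02, 7.200e-03]  ψ = [1, 1, 1, 1]  (obs o_1=2)
t=2: δ = [8.640e-04, 4.320e-04, 5.760e-04, 2.592e-03]  ψ = [2, 2, 1, 2]  (obs o_2=0)
t=3: δ = [7.776e-05, 5.184e-05, 1.037e-04, 3.110e-04]  ψ = [3, 3, 3, 3]  (obs o_3=3)
t=4: δ = [2.799e-05, 9.331e-06, 1.866e-05, 3.732e-05]  ψ = [3, 3, 3, 3]  (obs o_4=0)
t=5: δ = [3.359e-06, 1.680e-06, 3.359e-06, 4.479e-06]  ψ = [3, 0, 0, 3]  (obs o_5=0)
t=6: δ = [1.344e-07, 1.344e-07, 2.687e-07, 6.047e-07]  ψ = [3, 0, 0, 2]  (obs o_6=3)
backtrack: best end state = 3; path = [1, 2, 3, 3, 0, 2, 3]

path = [1, 2, 3, 3, 0, 2, 3]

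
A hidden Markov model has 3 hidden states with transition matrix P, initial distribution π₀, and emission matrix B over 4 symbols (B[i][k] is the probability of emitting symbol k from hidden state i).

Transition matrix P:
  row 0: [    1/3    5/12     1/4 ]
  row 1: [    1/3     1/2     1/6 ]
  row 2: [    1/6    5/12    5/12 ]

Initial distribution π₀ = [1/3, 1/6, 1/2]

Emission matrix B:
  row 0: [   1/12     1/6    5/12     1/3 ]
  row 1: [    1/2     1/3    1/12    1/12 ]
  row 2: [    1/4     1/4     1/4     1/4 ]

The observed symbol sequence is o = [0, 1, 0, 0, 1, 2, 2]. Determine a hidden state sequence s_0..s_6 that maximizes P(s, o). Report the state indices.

t=0: δ = [2.778e-02, 8.333e-02, 1.250e-01]  (obs o_0=0)
t=1: δ = [4.630e-03, 1.736e-02, 1.302e-02]  ψ = [1, 2, 2]  (obs o_1=1)
t=2: δ = [4.823e-04, 4.340e-03, 1.356e-03]  ψ = [1, 1, 2]  (obs o_2=0)
t=3: δ = [1.206e-04, 1.085e-03, 1.808e-04]  ψ = [1, 1, 1]  (obs o_3=0)
t=4: δ = [6.028e-05, 1.808e-04, 4.521e-05]  ψ = [1, 1, 1]  (obs o_4=1)
t=5: δ = [2.512e-05, 7.535e-06, 7.535e-06]  ψ = [1, 1, 1]  (obs o_5=2)
t=6: δ = [3.489e-06, 8.721e-07, 1.570e-06]  ψ = [0, 0, 0]  (obs o_6=2)
backtrack: best end state = 0; path = [2, 1, 1, 1, 1, 0, 0]

path = [2, 1, 1, 1, 1, 0, 0]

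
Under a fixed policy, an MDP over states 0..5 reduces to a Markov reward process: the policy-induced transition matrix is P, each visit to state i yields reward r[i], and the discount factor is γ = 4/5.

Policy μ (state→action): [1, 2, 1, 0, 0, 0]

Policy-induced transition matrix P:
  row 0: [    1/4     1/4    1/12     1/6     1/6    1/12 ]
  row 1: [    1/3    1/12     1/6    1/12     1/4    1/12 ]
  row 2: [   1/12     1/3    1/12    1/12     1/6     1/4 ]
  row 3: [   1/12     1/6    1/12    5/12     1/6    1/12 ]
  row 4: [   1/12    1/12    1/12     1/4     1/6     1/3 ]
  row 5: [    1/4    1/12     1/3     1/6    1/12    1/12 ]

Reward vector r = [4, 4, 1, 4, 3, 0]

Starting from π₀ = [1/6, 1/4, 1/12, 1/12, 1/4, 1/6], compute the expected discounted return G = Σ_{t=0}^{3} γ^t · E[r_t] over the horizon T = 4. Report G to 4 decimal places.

t=0: π = [0.1667, 0.2500, 0.0833, 0.0833, 0.2500, 0.1667], E[r] = 2.8333, γ^t·E[r] = 2.833333, running G = 2.833333
t=1: π = [0.2014, 0.1389, 0.1458, 0.1806, 0.1736, 0.1597], E[r] = 2.7500, γ^t·E[r] = 2.200000, running G = 5.033333
t=2: π = [0.1782, 0.1684, 0.1348, 0.2025, 0.1649, 0.1510], E[r] = 2.8264, γ^t·E[r] = 1.808889, running G = 6.842222
t=3: π = [0.1803, 0.1636, 0.1351, 0.2058, 0.1681, 0.1470], E[r] = 2.8383, γ^t·E[r] = 1.453235, running G = 8.295457

G = 8.2955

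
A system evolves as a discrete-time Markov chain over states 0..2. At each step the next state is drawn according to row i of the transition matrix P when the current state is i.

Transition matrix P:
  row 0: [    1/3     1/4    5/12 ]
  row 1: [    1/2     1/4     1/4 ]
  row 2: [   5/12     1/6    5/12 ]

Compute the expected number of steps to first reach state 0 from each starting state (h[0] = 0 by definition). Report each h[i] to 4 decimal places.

First-step conditioning: h[0] = 0; for i ≠ 0, h[i] = 1 + Σ_k P[i][k]·h[k].
  h[1] = 1 + 1/4·h[1] + 1/4·h[2]
  h[2] = 1 + 1/6·h[1] + 5/12·h[2]
Solving the 2×2 linear system over states ≠ 0 gives exactly h = [0, 40/19, 44/19] (h[0] = 0 is the target).

h = [0.0000, 2.1053, 2.3158]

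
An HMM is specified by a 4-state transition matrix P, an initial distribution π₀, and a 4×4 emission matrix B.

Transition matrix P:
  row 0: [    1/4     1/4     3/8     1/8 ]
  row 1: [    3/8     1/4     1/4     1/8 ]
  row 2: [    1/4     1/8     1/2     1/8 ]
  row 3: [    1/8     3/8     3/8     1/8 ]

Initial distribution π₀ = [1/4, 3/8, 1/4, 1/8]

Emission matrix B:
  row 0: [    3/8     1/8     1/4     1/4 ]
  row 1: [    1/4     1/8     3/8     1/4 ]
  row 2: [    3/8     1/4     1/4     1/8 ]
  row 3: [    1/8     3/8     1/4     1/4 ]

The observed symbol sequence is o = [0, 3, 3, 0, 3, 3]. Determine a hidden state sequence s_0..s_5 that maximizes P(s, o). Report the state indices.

path = [1, 0, 1, 0, 1, 0]

t=0: δ = [9.375e-02, 9.375e-02, 9.375e-02, 1.562e-02]  (obs o_0=0)
t=1: δ = [8.789e-03, 5.859e-03, 5.859e-03, 2.930e-03]  ψ = [1, 0, 2, 0]  (obs o_1=3)
t=2: δ = [5.493e-04, 5.493e-04, 4.120e-04, 2.747e-04]  ψ = [0, 0, 0, 0]  (obs o_2=3)
t=3: δ = [7.725e-05, 3.433e-05, 7.725e-05, 8.583e-06]  ψ = [1, 0, 0, 0]  (obs o_3=0)
t=4: δ = [4.828e-06, 4.828e-06, 4.828e-06, 2.414e-06]  ψ = [0, 0, 2, 0]  (obs o_4=3)
t=5: δ = [4.526e-07, 3.017e-07, 3.017e-07, 1.509e-07]  ψ = [1, 0, 2, 0]  (obs o_5=3)
backtrack: best end state = 0; path = [1, 0, 1, 0, 1, 0]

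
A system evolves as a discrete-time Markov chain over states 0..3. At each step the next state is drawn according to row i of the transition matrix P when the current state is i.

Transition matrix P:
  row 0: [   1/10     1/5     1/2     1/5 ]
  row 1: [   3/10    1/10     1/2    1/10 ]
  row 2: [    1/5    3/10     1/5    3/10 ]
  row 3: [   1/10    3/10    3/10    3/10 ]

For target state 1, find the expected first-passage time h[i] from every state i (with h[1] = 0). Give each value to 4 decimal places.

h = [3.8387, 0.0000, 3.5161, 3.4839]

First-step conditioning: h[1] = 0; for i ≠ 1, h[i] = 1 + Σ_k P[i][k]·h[k].
  h[0] = 1 + 1/10·h[0] + 1/2·h[2] + 1/5·h[3]
  h[2] = 1 + 1/5·h[0] + 1/5·h[2] + 3/10·h[3]
  h[3] = 1 + 1/10·h[0] + 3/10·h[2] + 3/10·h[3]
Solving the 3×3 linear system over states ≠ 1 gives exactly h = [119/31, 0, 109/31, 108/31] (h[1] = 0 is the target).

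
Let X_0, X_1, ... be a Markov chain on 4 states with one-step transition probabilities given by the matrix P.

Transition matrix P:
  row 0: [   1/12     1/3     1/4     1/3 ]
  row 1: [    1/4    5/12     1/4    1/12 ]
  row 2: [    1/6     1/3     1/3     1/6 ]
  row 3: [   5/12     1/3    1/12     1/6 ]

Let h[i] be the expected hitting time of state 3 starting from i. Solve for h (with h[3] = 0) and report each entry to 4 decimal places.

h = [5.0769, 6.4615, 6.0000, 0.0000]

First-step conditioning: h[3] = 0; for i ≠ 3, h[i] = 1 + Σ_k P[i][k]·h[k].
  h[0] = 1 + 1/12·h[0] + 1/3·h[1] + 1/4·h[2]
  h[1] = 1 + 1/4·h[0] + 5/12·h[1] + 1/4·h[2]
  h[2] = 1 + 1/6·h[0] + 1/3·h[1] + 1/3·h[2]
Solving the 3×3 linear system over states ≠ 3 gives exactly h = [66/13, 84/13, 6, 0] (h[3] = 0 is the target).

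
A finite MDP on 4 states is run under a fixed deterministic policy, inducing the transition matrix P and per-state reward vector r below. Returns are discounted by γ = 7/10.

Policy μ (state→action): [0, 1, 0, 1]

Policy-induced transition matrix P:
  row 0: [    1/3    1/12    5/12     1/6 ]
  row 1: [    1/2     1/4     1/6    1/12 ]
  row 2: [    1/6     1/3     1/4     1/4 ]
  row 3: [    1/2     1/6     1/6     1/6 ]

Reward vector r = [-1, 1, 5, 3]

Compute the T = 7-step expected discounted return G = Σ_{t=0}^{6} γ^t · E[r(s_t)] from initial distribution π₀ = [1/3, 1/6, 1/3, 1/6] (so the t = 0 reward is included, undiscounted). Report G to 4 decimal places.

G = 5.6387

t=0: π = [0.3333, 0.1667, 0.3333, 0.1667], E[r] = 2.0000, γ^t·E[r] = 2.000000, running G = 2.000000
t=1: π = [0.3333, 0.2083, 0.2778, 0.1806], E[r] = 1.8056, γ^t·E[r] = 1.263889, running G = 3.263889
t=2: π = [0.3519, 0.2025, 0.2731, 0.1725], E[r] = 1.7338, γ^t·E[r] = 0.849560, running G = 4.113449
t=3: π = [0.3503, 0.1997, 0.2774, 0.1726], E[r] = 1.7541, γ^t·E[r] = 0.601639, running G = 4.715089
t=4: π = [0.3492, 0.2004, 0.2774, 0.1731], E[r] = 1.7574, γ^t·E[r] = 0.421954, running G = 5.137043
t=5: π = [0.3494, 0.2005, 0.2771, 0.1731], E[r] = 1.7557, γ^t·E[r] = 0.295085, running G = 5.432128
t=6: π = [0.3494, 0.2004, 0.2771, 0.1730], E[r] = 1.7556, γ^t·E[r] = 0.206549, running G = 5.638677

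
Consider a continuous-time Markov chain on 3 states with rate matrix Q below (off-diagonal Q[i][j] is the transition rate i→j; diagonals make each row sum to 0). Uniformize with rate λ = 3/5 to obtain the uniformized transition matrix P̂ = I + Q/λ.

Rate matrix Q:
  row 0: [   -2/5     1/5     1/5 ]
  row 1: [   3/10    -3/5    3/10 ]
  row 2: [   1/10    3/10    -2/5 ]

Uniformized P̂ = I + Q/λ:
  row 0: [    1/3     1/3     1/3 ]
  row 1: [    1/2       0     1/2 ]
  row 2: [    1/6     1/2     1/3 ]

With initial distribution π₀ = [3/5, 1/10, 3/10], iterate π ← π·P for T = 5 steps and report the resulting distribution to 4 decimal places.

π = [0.3183, 0.2993, 0.3824]

t=0: π = [0.6000, 0.1000, 0.3000]
t=1: π = [0.3000, 0.3500, 0.3500]
t=2: π = [0.3333, 0.2750, 0.3917]
t=3: π = [0.3139, 0.3069, 0.3792]
t=4: π = [0.3213, 0.2942, 0.3845]
t=5: π = [0.3183, 0.2993, 0.3824]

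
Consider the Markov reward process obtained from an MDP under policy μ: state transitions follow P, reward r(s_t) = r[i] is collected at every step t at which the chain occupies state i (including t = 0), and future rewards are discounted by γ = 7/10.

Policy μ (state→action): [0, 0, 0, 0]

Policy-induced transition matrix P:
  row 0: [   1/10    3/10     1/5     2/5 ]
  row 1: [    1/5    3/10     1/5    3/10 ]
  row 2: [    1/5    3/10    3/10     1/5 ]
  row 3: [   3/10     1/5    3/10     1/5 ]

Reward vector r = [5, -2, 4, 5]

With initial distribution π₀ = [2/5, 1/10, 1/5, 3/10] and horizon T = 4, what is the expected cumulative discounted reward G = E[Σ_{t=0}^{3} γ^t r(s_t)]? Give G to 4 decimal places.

t=0: π = [0.4000, 0.1000, 0.2000, 0.3000], E[r] = 4.1000, γ^t·E[r] = 4.100000, running G = 4.100000
t=1: π = [0.1900, 0.2700, 0.2500, 0.2900], E[r] = 2.8600, γ^t·E[r] = 2.002000, running G = 6.102000
t=2: π = [0.2100, 0.2710, 0.2540, 0.2650], E[r] = 2.8490, γ^t·E[r] = 1.396010, running G = 7.498010
t=3: π = [0.2055, 0.2735, 0.2519, 0.2691], E[r] = 2.8336, γ^t·E[r] = 0.971925, running G = 8.469935

G = 8.4699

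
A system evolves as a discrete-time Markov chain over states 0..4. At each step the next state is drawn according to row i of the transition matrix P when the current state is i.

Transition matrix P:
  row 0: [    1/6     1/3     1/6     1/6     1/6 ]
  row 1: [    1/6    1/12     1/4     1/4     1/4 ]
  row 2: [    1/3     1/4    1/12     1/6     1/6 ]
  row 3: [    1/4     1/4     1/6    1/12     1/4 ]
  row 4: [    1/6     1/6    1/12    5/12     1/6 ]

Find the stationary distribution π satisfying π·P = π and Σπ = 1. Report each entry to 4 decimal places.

π = [0.2106, 0.2148, 0.1548, 0.2171, 0.2027]

Balance equations π_j = Σ_i π_i·P[i][j]:
  π_0 = 1/6·π_0 + 1/6·π_1 + 1/3·π_2 + 1/4·π_3 + 1/6·π_4
  π_1 = 1/3·π_0 + 1/12·π_1 + 1/4·π_2 + 1/4·π_3 + 1/6·π_4
  π_2 = 1/6·π_0 + 1/4·π_1 + 1/12·π_2 + 1/6·π_3 + 1/12·π_4
  π_3 = 1/6·π_0 + 1/4·π_1 + 1/6·π_2 + 1/12·π_3 + 5/12·π_4
  normalize: π_0 + π_1 + π_2 + π_3 + π_4 = 1
Solving the linear system gives exactly π = [6429/30533, 6560/30533, 4726/30533, 6630/30533, 6188/30533].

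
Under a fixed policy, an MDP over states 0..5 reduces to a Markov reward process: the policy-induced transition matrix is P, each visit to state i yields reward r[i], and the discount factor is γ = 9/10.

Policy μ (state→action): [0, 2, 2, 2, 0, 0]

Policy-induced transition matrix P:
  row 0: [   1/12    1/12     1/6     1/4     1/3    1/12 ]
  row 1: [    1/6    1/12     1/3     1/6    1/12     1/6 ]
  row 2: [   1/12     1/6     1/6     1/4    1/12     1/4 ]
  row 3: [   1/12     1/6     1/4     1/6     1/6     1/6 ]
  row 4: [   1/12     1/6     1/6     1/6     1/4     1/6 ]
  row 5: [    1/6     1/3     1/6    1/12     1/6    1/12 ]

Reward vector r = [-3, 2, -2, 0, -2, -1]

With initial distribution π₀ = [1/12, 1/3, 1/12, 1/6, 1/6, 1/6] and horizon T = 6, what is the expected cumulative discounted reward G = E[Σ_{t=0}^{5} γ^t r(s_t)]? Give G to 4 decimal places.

G = -3.6779

t=0: π = [0.0833, 0.3333, 0.0833, 0.1667, 0.1667, 0.1667], E[r] = -0.2500, γ^t·E[r] = -0.250000, running G = -0.250000
t=1: π = [0.1250, 0.1597, 0.2361, 0.1667, 0.1597, 0.1528], E[r] = -1.0000, γ^t·E[r] = -0.900000, running G = -1.150000
t=2: π = [0.1094, 0.1684, 0.2072, 0.1840, 0.1678, 0.1632], E[r] = -0.9045, γ^t·E[r] = -0.732656, running G = -1.882656
t=3: π = [0.1110, 0.1707, 0.2101, 0.1794, 0.1676, 0.1612], E[r] = -0.9080, γ^t·E[r] = -0.661922, running G = -2.544578
t=4: π = [0.1110, 0.1701, 0.2101, 0.1800, 0.1674, 0.1615], E[r] = -0.9093, γ^t·E[r] = -0.596581, running G = -3.141159
t=5: π = [0.1110, 0.1702, 0.2100, 0.1800, 0.1674, 0.1615], E[r] = -0.9089, γ^t·E[r] = -0.536712, running G = -3.677871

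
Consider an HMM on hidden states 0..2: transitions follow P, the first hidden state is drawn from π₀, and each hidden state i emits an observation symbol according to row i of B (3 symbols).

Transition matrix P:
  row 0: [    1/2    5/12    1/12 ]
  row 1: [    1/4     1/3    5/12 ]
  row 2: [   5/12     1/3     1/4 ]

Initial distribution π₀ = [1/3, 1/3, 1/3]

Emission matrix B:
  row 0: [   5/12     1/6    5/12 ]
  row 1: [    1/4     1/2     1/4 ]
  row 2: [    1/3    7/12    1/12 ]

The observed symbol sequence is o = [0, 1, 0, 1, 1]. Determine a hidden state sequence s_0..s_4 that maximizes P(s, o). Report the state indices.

path = [1, 2, 0, 1, 2]

t=0: δ = [1.389e-01, 8.333e-02, 1.111e-01]  (obs o_0=0)
t=1: δ = [1.157e-02, 2.894e-02, 2.025e-02]  ψ = [0, 0, 1]  (obs o_1=1)
t=2: δ = [3.516e-03, 2.411e-03, 4.019e-03]  ψ = [2, 1, 1]  (obs o_2=0)
t=3: δ = [2.930e-04, 7.326e-04, 5.861e-04]  ψ = [0, 0, 1]  (obs o_3=1)
t=4: δ = [4.070e-05, 1.221e-04, 1.781e-04]  ψ = [2, 1, 1]  (obs o_4=1)
backtrack: best end state = 2; path = [1, 2, 0, 1, 2]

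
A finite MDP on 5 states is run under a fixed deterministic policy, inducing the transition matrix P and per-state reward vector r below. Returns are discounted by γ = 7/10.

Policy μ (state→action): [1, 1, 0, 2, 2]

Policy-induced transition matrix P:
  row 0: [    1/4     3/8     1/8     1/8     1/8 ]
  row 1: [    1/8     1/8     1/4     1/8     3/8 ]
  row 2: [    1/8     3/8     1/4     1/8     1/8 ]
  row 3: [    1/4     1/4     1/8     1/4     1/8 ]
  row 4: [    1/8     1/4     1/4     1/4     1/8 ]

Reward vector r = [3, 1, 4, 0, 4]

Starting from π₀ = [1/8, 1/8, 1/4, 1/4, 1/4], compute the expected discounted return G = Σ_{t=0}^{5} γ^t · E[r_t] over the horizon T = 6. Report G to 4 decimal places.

t=0: π = [0.1250, 0.1250, 0.2500, 0.2500, 0.2500], E[r] = 2.5000, γ^t·E[r] = 2.500000, running G = 2.500000
t=1: π = [0.1719, 0.2813, 0.2031, 0.1875, 0.1563], E[r] = 2.2344, γ^t·E[r] = 1.564063, running G = 4.064063
t=2: π = [0.1699, 0.2617, 0.2051, 0.1680, 0.1953], E[r] = 2.3730, γ^t·E[r] = 1.162793, running G = 5.226855
t=3: π = [0.1672, 0.2642, 0.2078, 0.1704, 0.1904], E[r] = 2.3586, γ^t·E[r] = 0.809014, running G = 6.035870
t=4: π = [0.1672, 0.2639, 0.2078, 0.1701, 0.1910], E[r] = 2.3608, γ^t·E[r] = 0.566830, running G = 6.602700
t=5: π = [0.1672, 0.2639, 0.2078, 0.1701, 0.1910], E[r] = 2.3606, γ^t·E[r] = 0.396743, running G = 6.999444

G = 6.9994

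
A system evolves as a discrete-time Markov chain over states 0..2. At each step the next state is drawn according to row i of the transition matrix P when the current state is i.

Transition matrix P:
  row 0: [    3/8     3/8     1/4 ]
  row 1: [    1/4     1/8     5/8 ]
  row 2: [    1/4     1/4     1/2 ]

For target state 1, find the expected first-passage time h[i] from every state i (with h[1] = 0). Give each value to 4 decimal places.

h = [3.0000, 0.0000, 3.5000]

First-step conditioning: h[1] = 0; for i ≠ 1, h[i] = 1 + Σ_k P[i][k]·h[k].
  h[0] = 1 + 3/8·h[0] + 1/4·h[2]
  h[2] = 1 + 1/4·h[0] + 1/2·h[2]
Solving the 2×2 linear system over states ≠ 1 gives exactly h = [3, 0, 7/2] (h[1] = 0 is the target).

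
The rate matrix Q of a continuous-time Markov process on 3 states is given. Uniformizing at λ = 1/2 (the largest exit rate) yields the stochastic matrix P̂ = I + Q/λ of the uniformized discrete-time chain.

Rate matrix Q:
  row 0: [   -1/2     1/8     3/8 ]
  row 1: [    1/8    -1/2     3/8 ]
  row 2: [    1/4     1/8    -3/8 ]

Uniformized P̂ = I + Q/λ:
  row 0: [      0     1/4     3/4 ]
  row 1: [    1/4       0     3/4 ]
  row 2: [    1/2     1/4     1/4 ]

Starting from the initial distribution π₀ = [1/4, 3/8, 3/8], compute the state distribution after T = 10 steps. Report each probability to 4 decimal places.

π = [0.3001, 0.2000, 0.4999]

t=0: π = [0.2500, 0.3750, 0.3750]
t=1: π = [0.2813, 0.1563, 0.5625]
t=2: π = [0.3203, 0.2109, 0.4688]
t=3: π = [0.2871, 0.1973, 0.5156]
t=4: π = [0.3071, 0.2007, 0.4922]
t=5: π = [0.2963, 0.1998, 0.5039]
t=6: π = [0.3019, 0.2000, 0.4980]
t=7: π = [0.2990, 0.2000, 0.5010]
t=8: π = [0.3005, 0.2000, 0.4995]
t=9: π = [0.2998, 0.2000, 0.5002]
t=10: π = [0.3001, 0.2000, 0.4999]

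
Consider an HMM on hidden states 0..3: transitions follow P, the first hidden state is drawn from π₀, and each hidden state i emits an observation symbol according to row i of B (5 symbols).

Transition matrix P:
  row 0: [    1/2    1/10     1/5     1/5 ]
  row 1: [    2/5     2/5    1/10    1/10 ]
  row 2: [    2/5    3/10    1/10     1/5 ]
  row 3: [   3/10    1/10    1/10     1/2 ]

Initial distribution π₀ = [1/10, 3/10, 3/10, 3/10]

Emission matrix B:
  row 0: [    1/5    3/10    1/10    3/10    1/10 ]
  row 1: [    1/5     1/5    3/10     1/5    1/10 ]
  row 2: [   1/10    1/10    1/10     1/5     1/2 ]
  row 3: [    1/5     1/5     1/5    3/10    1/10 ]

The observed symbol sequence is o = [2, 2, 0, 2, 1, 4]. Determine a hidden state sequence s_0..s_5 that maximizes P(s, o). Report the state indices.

path = [1, 1, 1, 1, 0, 2]

t=0: δ = [1.000e-02, 9.000e-02, 3.000e-02, 6.000e-02]  (obs o_0=2)
t=1: δ = [3.600e-03, 1.080e-02, 9.000e-04, 6.000e-03]  ψ = [1, 1, 1, 3]  (obs o_1=2)
t=2: δ = [8.640e-04, 8.640e-04, 1.080e-04, 6.000e-04]  ψ = [1, 1, 1, 3]  (obs o_2=0)
t=3: δ = [4.320e-05, 1.037e-04, 1.728e-05, 6.000e-05]  ψ = [0, 1, 0, 3]  (obs o_3=2)
t=4: δ = [1.244e-05, 8.294e-06, 1.037e-06, 6.000e-06]  ψ = [1, 1, 1, 3]  (obs o_4=1)
t=5: δ = [6.221e-07, 3.318e-07, 1.244e-06, 3.000e-07]  ψ = [0, 1, 0, 3]  (obs o_5=4)
backtrack: best end state = 2; path = [1, 1, 1, 1, 0, 2]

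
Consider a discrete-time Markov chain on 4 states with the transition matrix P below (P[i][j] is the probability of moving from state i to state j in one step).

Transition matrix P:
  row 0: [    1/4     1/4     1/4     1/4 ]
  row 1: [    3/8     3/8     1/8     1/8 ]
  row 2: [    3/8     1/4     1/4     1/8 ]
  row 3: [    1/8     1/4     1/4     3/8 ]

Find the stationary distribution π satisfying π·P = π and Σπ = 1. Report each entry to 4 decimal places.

Balance equations π_j = Σ_i π_i·P[i][j]:
  π_0 = 1/4·π_0 + 3/8·π_1 + 3/8·π_2 + 1/8·π_3
  π_1 = 1/4·π_0 + 3/8·π_1 + 1/4·π_2 + 1/4·π_3
  π_2 = 1/4·π_0 + 1/8·π_1 + 1/4·π_2 + 1/4·π_3
  normalize: π_0 + π_1 + π_2 + π_3 = 1
Solving the linear system gives exactly π = [2/7, 2/7, 3/14, 3/14].

π = [0.2857, 0.2857, 0.2143, 0.2143]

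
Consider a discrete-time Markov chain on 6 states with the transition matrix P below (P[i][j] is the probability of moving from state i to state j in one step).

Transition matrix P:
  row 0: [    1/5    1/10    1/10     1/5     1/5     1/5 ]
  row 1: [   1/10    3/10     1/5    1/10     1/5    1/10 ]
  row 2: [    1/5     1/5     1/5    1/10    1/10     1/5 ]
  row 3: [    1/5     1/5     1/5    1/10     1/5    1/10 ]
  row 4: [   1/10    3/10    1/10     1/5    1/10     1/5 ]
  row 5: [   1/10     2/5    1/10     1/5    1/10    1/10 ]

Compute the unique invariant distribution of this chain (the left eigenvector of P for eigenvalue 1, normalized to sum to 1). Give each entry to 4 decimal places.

Balance equations π_j = Σ_i π_i·P[i][j]:
  π_0 = 1/5·π_0 + 1/10·π_1 + 1/5·π_2 + 1/5·π_3 + 1/10·π_4 + 1/10·π_5
  π_1 = 1/10·π_0 + 3/10·π_1 + 1/5·π_2 + 1/5·π_3 + 3/10·π_4 + 2/5·π_5
  π_2 = 1/10·π_0 + 1/5·π_1 + 1/5·π_2 + 1/5·π_3 + 1/10·π_4 + 1/10·π_5
  π_3 = 1/5·π_0 + 1/10·π_1 + 1/10·π_2 + 1/10·π_3 + 1/5·π_4 + 1/5·π_5
  π_4 = 1/5·π_0 + 1/5·π_1 + 1/10·π_2 + 1/5·π_3 + 1/10·π_4 + 1/10·π_5
  normalize: π_0 + π_1 + π_2 + π_3 + π_4 + π_5 = 1
Solving the linear system gives exactly π = [13/90, 25517/99810, 15527/99810, 7208/49905, 7708/49905, 1613/11090].

π = [0.1444, 0.2557, 0.1556, 0.1444, 0.1545, 0.1454]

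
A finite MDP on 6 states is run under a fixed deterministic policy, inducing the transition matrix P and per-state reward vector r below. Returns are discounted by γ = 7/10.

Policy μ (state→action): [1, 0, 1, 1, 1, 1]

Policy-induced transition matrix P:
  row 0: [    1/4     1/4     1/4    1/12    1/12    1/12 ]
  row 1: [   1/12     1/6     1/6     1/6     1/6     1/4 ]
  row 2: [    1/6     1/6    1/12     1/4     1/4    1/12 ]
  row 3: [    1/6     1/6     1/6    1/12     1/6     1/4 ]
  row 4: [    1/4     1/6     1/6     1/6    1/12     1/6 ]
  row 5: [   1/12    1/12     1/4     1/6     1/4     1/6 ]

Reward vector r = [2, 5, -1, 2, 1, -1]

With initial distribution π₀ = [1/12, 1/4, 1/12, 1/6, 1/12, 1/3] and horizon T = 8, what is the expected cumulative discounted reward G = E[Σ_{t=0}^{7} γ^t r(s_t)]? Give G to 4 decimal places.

G = 4.0591

t=0: π = [0.0833, 0.2500, 0.0833, 0.1667, 0.0833, 0.3333], E[r] = 1.4167, γ^t·E[r] = 1.416667, running G = 1.416667
t=1: π = [0.1319, 0.1458, 0.1944, 0.1528, 0.1875, 0.1875], E[r] = 1.1042, γ^t·E[r] = 0.772917, running G = 2.189583
t=2: π = [0.1655, 0.1620, 0.1771, 0.1591, 0.1719, 0.1644], E[r] = 1.2899, γ^t·E[r] = 0.632066, running G = 2.821649
t=3: π = [0.1676, 0.1668, 0.1794, 0.1544, 0.1670, 0.1649], E[r] = 1.3004, γ^t·E[r] = 0.446052, running G = 3.267701
t=4: π = [0.1669, 0.1669, 0.1794, 0.1548, 0.1675, 0.1645], E[r] = 1.3014, γ^t·E[r] = 0.312465, running G = 3.580167
t=5: π = [0.1669, 0.1669, 0.1793, 0.1548, 0.1675, 0.1646], E[r] = 1.3013, γ^t·E[r] = 0.218710, running G = 3.798876
t=6: π = [0.1669, 0.1669, 0.1793, 0.1548, 0.1675, 0.1646], E[r] = 1.3012, γ^t·E[r] = 0.153086, running G = 3.951962
t=7: π = [0.1669, 0.1669, 0.1793, 0.1548, 0.1675, 0.1646], E[r] = 1.3012, γ^t·E[r] = 0.107160, running G = 4.059122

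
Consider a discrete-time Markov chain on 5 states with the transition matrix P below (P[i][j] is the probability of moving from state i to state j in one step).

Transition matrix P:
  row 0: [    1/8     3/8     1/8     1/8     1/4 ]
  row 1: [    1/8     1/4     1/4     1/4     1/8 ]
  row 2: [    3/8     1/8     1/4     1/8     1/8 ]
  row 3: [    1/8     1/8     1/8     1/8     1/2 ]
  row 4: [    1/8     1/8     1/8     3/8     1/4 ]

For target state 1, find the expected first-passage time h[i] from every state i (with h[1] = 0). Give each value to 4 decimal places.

h = [4.5405, 0.0000, 5.6216, 6.0541, 6.0541]

First-step conditioning: h[1] = 0; for i ≠ 1, h[i] = 1 + Σ_k P[i][k]·h[k].
  h[0] = 1 + 1/8·h[0] + 1/8·h[2] + 1/8·h[3] + 1/4·h[4]
  h[2] = 1 + 3/8·h[0] + 1/4·h[2] + 1/8·h[3] + 1/8·h[4]
  h[3] = 1 + 1/8·h[0] + 1/8·h[2] + 1/8·h[3] + 1/2·h[4]
  h[4] = 1 + 1/8·h[0] + 1/8·h[2] + 3/8·h[3] + 1/4·h[4]
Solving the 4×4 linear system over states ≠ 1 gives exactly h = [168/37, 0, 208/37, 224/37, 224/37] (h[1] = 0 is the target).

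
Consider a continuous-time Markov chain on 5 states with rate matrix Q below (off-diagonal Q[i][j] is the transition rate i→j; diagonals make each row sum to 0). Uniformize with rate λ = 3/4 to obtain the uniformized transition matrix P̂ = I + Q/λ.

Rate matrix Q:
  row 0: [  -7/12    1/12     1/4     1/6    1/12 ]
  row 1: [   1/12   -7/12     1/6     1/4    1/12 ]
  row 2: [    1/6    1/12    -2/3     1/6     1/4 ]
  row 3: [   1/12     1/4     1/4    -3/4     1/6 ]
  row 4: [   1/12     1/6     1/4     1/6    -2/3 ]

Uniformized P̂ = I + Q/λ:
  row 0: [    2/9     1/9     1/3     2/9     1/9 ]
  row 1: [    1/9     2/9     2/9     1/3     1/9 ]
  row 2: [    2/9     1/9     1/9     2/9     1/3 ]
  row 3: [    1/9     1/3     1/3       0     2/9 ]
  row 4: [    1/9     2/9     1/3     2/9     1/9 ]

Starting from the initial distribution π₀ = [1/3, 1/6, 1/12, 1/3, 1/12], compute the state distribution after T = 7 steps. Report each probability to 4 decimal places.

t=0: π = [0.3333, 0.1667, 0.0833, 0.3333, 0.0833]
t=1: π = [0.1574, 0.2130, 0.2963, 0.1667, 0.1667]
t=2: π = [0.1615, 0.1903, 0.2438, 0.2088, 0.1955]
t=3: π = [0.1561, 0.2004, 0.2580, 0.1970, 0.1885]
t=4: π = [0.1571, 0.1981, 0.2537, 0.2007, 0.1903]
t=5: π = [0.1568, 0.1989, 0.2549, 0.1996, 0.1898]
t=6: π = [0.1569, 0.1987, 0.2546, 0.2000, 0.1899]
t=7: π = [0.1568, 0.1987, 0.2547, 0.1999, 0.1899]

π = [0.1568, 0.1987, 0.2547, 0.1999, 0.1899]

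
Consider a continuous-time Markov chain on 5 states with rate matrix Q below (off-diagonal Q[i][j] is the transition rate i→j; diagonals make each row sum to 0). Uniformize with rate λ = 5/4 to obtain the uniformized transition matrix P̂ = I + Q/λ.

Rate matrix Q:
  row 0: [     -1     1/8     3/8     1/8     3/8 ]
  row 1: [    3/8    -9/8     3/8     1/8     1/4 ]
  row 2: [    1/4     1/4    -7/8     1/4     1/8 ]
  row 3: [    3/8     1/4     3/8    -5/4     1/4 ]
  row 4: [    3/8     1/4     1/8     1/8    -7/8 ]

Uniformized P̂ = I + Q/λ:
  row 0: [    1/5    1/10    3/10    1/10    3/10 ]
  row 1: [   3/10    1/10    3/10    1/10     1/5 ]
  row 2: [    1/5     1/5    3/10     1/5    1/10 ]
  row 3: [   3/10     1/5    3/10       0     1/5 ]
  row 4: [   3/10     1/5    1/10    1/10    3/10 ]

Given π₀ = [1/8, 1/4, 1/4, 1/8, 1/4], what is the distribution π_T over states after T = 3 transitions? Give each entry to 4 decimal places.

t=0: π = [0.1250, 0.2500, 0.2500, 0.1250, 0.2500]
t=1: π = [0.2625, 0.1625, 0.2500, 0.1125, 0.2125]
t=2: π = [0.2488, 0.1575, 0.2575, 0.1138, 0.2225]
t=3: π = [0.2494, 0.1594, 0.2555, 0.1144, 0.2214]

π = [0.2494, 0.1594, 0.2555, 0.1144, 0.2214]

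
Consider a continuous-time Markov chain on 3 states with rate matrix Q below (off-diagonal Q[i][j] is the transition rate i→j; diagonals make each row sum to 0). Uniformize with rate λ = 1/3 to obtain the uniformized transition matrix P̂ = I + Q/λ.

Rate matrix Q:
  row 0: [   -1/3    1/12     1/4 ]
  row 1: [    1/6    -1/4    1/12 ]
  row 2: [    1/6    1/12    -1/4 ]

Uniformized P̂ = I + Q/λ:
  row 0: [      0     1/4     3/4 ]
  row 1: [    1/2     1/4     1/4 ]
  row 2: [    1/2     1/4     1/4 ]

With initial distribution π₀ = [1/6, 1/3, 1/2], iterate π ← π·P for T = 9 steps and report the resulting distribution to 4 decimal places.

π = [0.3337, 0.2500, 0.4163]

t=0: π = [0.1667, 0.3333, 0.5000]
t=1: π = [0.4167, 0.2500, 0.3333]
t=2: π = [0.2917, 0.2500, 0.4583]
t=3: π = [0.3542, 0.2500, 0.3958]
t=4: π = [0.3229, 0.2500, 0.4271]
t=5: π = [0.3385, 0.2500, 0.4115]
t=6: π = [0.3307, 0.2500, 0.4193]
t=7: π = [0.3346, 0.2500, 0.4154]
t=8: π = [0.3327, 0.2500, 0.4173]
t=9: π = [0.3337, 0.2500, 0.4163]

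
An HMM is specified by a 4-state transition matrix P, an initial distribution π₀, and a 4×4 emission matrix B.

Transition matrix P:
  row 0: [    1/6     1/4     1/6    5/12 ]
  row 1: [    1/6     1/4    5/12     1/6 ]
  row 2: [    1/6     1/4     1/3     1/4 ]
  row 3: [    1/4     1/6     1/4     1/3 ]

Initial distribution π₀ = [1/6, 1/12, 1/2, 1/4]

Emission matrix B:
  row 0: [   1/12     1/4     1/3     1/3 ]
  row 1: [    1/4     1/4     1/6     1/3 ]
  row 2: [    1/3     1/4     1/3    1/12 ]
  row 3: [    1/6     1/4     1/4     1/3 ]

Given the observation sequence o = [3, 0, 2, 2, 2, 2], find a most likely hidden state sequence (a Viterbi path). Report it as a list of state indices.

path = [3, 2, 2, 2, 2, 2]

t=0: δ = [5.556e-02, 2.778e-02, 4.167e-02, 8.333e-02]  (obs o_0=3)
t=1: δ = [1.736e-03, 3.472e-03, 6.944e-03, 4.630e-03]  ψ = [3, 0, 3, 3]  (obs o_1=0)
t=2: δ = [3.858e-04, 2.894e-04, 7.716e-04, 4.340e-04]  ψ = [2, 2, 2, 2]  (obs o_2=2)
t=3: δ = [4.287e-05, 3.215e-05, 8.573e-05, 4.823e-05]  ψ = [2, 2, 2, 2]  (obs o_3=2)
t=4: δ = [4.763e-06, 3.572e-06, 9.526e-06, 5.358e-06]  ψ = [2, 2, 2, 2]  (obs o_4=2)
t=5: δ = [5.292e-07, 3.969e-07, 1.058e-06, 5.954e-07]  ψ = [2, 2, 2, 2]  (obs o_5=2)
backtrack: best end state = 2; path = [3, 2, 2, 2, 2, 2]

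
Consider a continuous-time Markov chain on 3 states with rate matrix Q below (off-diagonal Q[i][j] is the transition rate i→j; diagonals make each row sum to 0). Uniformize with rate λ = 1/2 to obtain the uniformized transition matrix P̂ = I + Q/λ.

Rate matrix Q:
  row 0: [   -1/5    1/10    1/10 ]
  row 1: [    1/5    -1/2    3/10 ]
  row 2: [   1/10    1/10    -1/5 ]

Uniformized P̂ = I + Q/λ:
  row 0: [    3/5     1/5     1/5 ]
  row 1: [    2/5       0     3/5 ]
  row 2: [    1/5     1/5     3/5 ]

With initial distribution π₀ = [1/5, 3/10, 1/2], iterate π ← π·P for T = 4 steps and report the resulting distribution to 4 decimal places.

π = [0.3851, 0.1669, 0.4480]

t=0: π = [0.2000, 0.3000, 0.5000]
t=1: π = [0.3400, 0.1400, 0.5200]
t=2: π = [0.3640, 0.1720, 0.4640]
t=3: π = [0.3800, 0.1656, 0.4544]
t=4: π = [0.3851, 0.1669, 0.4480]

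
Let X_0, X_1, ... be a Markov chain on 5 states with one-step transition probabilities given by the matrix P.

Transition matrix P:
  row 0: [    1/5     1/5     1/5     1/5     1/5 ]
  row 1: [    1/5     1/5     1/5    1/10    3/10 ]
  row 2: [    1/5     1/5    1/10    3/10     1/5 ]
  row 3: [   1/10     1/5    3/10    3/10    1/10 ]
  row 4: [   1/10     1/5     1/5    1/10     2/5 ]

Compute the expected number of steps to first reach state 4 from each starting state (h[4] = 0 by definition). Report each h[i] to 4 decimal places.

First-step conditioning: h[4] = 0; for i ≠ 4, h[i] = 1 + Σ_k P[i][k]·h[k].
  h[0] = 1 + 1/5·h[0] + 1/5·h[1] + 1/5·h[2] + 1/5·h[3]
  h[1] = 1 + 1/5·h[0] + 1/5·h[1] + 1/5·h[2] + 1/10·h[3]
  h[2] = 1 + 1/5·h[0] + 1/5·h[1] + 1/10·h[2] + 3/10·h[3]
  h[3] = 1 + 1/10·h[0] + 1/5·h[1] + 3/10·h[2] + 3/10·h[3]
Solving the 4×4 linear system over states ≠ 4 gives exactly h = [4900/969, 4355/969, 1650/323, 5450/969, 0] (h[4] = 0 is the target).

h = [5.0568, 4.4943, 5.1084, 5.6244, 0.0000]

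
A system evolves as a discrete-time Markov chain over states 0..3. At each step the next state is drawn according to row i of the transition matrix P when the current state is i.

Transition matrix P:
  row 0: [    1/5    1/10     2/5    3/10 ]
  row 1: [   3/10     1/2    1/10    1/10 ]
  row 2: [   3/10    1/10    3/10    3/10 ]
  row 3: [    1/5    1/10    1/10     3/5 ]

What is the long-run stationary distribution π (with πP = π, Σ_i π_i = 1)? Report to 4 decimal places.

π = [0.2381, 0.1667, 0.2143, 0.3810]

Balance equations π_j = Σ_i π_i·P[i][j]:
  π_0 = 1/5·π_0 + 3/10·π_1 + 3/10·π_2 + 1/5·π_3
  π_1 = 1/10·π_0 + 1/2·π_1 + 1/10·π_2 + 1/10·π_3
  π_2 = 2/5·π_0 + 1/10·π_1 + 3/10·π_2 + 1/10·π_3
  normalize: π_0 + π_1 + π_2 + π_3 = 1
Solving the linear system gives exactly π = [5/21, 1/6, 3/14, 8/21].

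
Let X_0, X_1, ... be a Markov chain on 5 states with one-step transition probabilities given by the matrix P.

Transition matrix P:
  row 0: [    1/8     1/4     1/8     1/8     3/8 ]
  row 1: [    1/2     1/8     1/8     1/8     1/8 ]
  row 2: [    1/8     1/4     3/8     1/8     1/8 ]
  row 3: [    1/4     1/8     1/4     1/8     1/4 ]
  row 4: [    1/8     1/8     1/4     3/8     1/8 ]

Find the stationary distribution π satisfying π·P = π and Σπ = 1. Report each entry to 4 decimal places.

π = [0.2146, 0.1805, 0.2293, 0.1751, 0.2005]

Balance equations π_j = Σ_i π_i·P[i][j]:
  π_0 = 1/8·π_0 + 1/2·π_1 + 1/8·π_2 + 1/4·π_3 + 1/8·π_4
  π_1 = 1/4·π_0 + 1/8·π_1 + 1/4·π_2 + 1/8·π_3 + 1/8·π_4
  π_2 = 1/8·π_0 + 1/8·π_1 + 3/8·π_2 + 1/4·π_3 + 1/4·π_4
  π_3 = 1/8·π_0 + 1/8·π_1 + 1/8·π_2 + 1/8·π_3 + 3/8·π_4
  normalize: π_0 + π_1 + π_2 + π_3 + π_4 = 1
Solving the linear system gives exactly π = [321/1496, 135/748, 343/1496, 131/748, 75/374].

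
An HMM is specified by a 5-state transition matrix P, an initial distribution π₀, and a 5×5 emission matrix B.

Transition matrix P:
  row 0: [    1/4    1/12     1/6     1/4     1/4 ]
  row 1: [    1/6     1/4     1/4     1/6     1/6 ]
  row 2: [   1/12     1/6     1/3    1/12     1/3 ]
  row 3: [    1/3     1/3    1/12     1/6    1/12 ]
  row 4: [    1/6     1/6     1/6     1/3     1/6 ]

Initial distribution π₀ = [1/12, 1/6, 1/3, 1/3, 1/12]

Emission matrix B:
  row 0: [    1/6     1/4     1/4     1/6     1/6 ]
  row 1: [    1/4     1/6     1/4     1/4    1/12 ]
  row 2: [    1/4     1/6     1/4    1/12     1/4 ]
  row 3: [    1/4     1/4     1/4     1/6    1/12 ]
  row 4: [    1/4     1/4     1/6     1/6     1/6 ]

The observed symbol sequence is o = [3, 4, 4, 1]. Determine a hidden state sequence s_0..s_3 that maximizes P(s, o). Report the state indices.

t=0: δ = [1.389e-02, 4.167e-02, 2.778e-02, 5.556e-02, 1.389e-02]  (obs o_0=3)
t=1: δ = [3.086e-03, 1.543e-03, 2.604e-03, 7.716e-04, 1.543e-03]  ψ = [3, 3, 1, 3, 2]  (obs o_1=4)
t=2: δ = [1.286e-04, 3.617e-05, 2.170e-04, 6.430e-05, 1.447e-04]  ψ = [0, 2, 2, 0, 2]  (obs o_2=4)
t=3: δ = [8.038e-06, 6.028e-06, 1.206e-05, 1.206e-05, 1.808e-05]  ψ = [0, 2, 2, 4, 2]  (obs o_3=1)
backtrack: best end state = 4; path = [1, 2, 2, 4]

path = [1, 2, 2, 4]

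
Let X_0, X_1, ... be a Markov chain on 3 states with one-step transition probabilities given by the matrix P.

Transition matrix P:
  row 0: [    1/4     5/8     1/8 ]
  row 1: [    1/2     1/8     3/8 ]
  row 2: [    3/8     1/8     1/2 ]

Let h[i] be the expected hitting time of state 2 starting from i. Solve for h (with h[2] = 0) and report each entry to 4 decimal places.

h = [4.3636, 3.6364, 0.0000]

First-step conditioning: h[2] = 0; for i ≠ 2, h[i] = 1 + Σ_k P[i][k]·h[k].
  h[0] = 1 + 1/4·h[0] + 5/8·h[1]
  h[1] = 1 + 1/2·h[0] + 1/8·h[1]
Solving the 2×2 linear system over states ≠ 2 gives exactly h = [48/11, 40/11, 0] (h[2] = 0 is the target).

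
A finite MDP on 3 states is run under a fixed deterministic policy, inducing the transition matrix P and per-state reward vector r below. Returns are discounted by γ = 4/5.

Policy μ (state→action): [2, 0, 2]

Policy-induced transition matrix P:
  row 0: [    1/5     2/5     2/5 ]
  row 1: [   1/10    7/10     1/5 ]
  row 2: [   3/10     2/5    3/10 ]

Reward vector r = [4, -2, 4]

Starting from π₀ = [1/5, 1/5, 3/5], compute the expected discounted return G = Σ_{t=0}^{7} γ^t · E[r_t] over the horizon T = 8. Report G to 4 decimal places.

t=0: π = [0.2000, 0.2000, 0.6000], E[r] = 2.8000, γ^t·E[r] = 2.800000, running G = 2.800000
t=1: π = [0.2400, 0.4600, 0.3000], E[r] = 1.2400, γ^t·E[r] = 0.992000, running G = 3.792000
t=2: π = [0.1840, 0.5380, 0.2780], E[r] = 0.7720, γ^t·E[r] = 0.494080, running G = 4.286080
t=3: π = [0.1740, 0.5614, 0.2646], E[r] = 0.6316, γ^t·E[r] = 0.323379, running G = 4.609459
t=4: π = [0.1703, 0.5684, 0.2613], E[r] = 0.5895, γ^t·E[r] = 0.241451, running G = 4.850910
t=5: π = [0.1693, 0.5705, 0.2602], E[r] = 0.5768, γ^t·E[r] = 0.189020, running G = 5.039930
t=6: π = [0.1690, 0.5712, 0.2599], E[r] = 0.5731, γ^t·E[r] = 0.150222, running G = 5.190153
t=7: π = [0.1689, 0.5713, 0.2598], E[r] = 0.5719, γ^t·E[r] = 0.119939, running G = 5.310092

G = 5.3101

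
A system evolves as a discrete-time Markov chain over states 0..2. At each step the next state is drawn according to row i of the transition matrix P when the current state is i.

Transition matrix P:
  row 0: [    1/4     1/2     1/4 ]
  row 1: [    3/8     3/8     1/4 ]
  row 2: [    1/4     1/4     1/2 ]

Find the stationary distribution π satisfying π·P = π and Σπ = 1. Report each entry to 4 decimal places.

π = [0.2963, 0.3704, 0.3333]

Balance equations π_j = Σ_i π_i·P[i][j]:
  π_0 = 1/4·π_0 + 3/8·π_1 + 1/4·π_2
  π_1 = 1/2·π_0 + 3/8·π_1 + 1/4·π_2
  normalize: π_0 + π_1 + π_2 = 1
Solving the linear system gives exactly π = [8/27, 10/27, 1/3].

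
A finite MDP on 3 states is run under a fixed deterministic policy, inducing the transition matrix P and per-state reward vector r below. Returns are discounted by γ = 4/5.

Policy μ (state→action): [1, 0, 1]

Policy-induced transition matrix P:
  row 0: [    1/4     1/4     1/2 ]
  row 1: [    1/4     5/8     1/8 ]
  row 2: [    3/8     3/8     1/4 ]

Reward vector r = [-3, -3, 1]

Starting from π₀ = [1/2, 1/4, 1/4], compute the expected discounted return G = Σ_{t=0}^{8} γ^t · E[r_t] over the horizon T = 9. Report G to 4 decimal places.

t=0: π = [0.5000, 0.2500, 0.2500], E[r] = -2.0000, γ^t·E[r] = -2.000000, running G = -2.000000
t=1: π = [0.2813, 0.3750, 0.3438], E[r] = -1.6250, γ^t·E[r] = -1.300000, running G = -3.300000
t=2: π = [0.2930, 0.4336, 0.2734], E[r] = -1.9063, γ^t·E[r] = -1.220000, running G = -4.520000
t=3: π = [0.2842, 0.4468, 0.2690], E[r] = -1.9238, γ^t·E[r] = -0.985000, running G = -5.505000
t=4: π = [0.2836, 0.4512, 0.2652], E[r] = -1.9392, γ^t·E[r] = -0.794300, running G = -6.299300
t=5: π = [0.2831, 0.4523, 0.2645], E[r] = -1.9420, γ^t·E[r] = -0.636340, running G = -6.935640
t=6: π = [0.2831, 0.4527, 0.2642], E[r] = -1.9430, γ^t·E[r] = -0.509351, running G = -7.444991
t=7: π = [0.2830, 0.4528, 0.2642], E[r] = -1.9433, γ^t·E[r] = -0.407536, running G = -7.852527
t=8: π = [0.2830, 0.4528, 0.2642], E[r] = -1.9434, γ^t·E[r] = -0.326042, running G = -8.178569

G = -8.1786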